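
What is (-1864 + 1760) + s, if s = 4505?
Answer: 4401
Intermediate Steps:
(-1864 + 1760) + s = (-1864 + 1760) + 4505 = -104 + 4505 = 4401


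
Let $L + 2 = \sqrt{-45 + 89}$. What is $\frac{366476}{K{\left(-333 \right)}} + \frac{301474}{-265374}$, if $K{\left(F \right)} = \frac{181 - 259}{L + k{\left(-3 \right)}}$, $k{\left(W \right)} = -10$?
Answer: $\frac{97251242443}{1724931} - \frac{366476 \sqrt{11}}{39} \approx 25214.0$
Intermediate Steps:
$L = -2 + 2 \sqrt{11}$ ($L = -2 + \sqrt{-45 + 89} = -2 + \sqrt{44} = -2 + 2 \sqrt{11} \approx 4.6332$)
$K{\left(F \right)} = - \frac{78}{-12 + 2 \sqrt{11}}$ ($K{\left(F \right)} = \frac{181 - 259}{\left(-2 + 2 \sqrt{11}\right) - 10} = - \frac{78}{-12 + 2 \sqrt{11}}$)
$\frac{366476}{K{\left(-333 \right)}} + \frac{301474}{-265374} = \frac{366476}{\frac{234}{25} + \frac{39 \sqrt{11}}{25}} + \frac{301474}{-265374} = \frac{366476}{\frac{234}{25} + \frac{39 \sqrt{11}}{25}} + 301474 \left(- \frac{1}{265374}\right) = \frac{366476}{\frac{234}{25} + \frac{39 \sqrt{11}}{25}} - \frac{150737}{132687} = - \frac{150737}{132687} + \frac{366476}{\frac{234}{25} + \frac{39 \sqrt{11}}{25}}$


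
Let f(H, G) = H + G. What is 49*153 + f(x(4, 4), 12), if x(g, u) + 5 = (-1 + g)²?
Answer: 7513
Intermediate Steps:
x(g, u) = -5 + (-1 + g)²
f(H, G) = G + H
49*153 + f(x(4, 4), 12) = 49*153 + (12 + (-5 + (-1 + 4)²)) = 7497 + (12 + (-5 + 3²)) = 7497 + (12 + (-5 + 9)) = 7497 + (12 + 4) = 7497 + 16 = 7513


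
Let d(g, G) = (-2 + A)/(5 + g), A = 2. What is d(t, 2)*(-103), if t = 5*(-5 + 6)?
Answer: 0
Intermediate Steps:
t = 5 (t = 5*1 = 5)
d(g, G) = 0 (d(g, G) = (-2 + 2)/(5 + g) = 0/(5 + g) = 0)
d(t, 2)*(-103) = 0*(-103) = 0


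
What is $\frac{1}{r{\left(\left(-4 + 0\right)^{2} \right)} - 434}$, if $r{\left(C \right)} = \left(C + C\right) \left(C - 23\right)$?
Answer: $- \frac{1}{658} \approx -0.0015198$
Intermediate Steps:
$r{\left(C \right)} = 2 C \left(-23 + C\right)$
$\frac{1}{r{\left(\left(-4 + 0\right)^{2} \right)} - 434} = \frac{1}{2 \left(-4 + 0\right)^{2} \left(-23 + \left(-4 + 0\right)^{2}\right) - 434} = \frac{1}{2 \left(-4\right)^{2} \left(-23 + \left(-4\right)^{2}\right) - 434} = \frac{1}{2 \cdot 16 \left(-23 + 16\right) - 434} = \frac{1}{2 \cdot 16 \left(-7\right) - 434} = \frac{1}{-224 - 434} = \frac{1}{-658} = - \frac{1}{658}$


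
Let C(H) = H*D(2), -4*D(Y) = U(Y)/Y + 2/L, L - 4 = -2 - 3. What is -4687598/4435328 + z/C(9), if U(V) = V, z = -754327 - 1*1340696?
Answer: -6194749813093/6652992 ≈ -9.3112e+5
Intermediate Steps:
z = -2095023 (z = -754327 - 1340696 = -2095023)
L = -1 (L = 4 + (-2 - 3) = 4 - 5 = -1)
D(Y) = ¼ (D(Y) = -(Y/Y + 2/(-1))/4 = -(1 + 2*(-1))/4 = -(1 - 2)/4 = -¼*(-1) = ¼)
C(H) = H/4 (C(H) = H*(¼) = H/4)
-4687598/4435328 + z/C(9) = -4687598/4435328 - 2095023/((¼)*9) = -4687598*1/4435328 - 2095023/9/4 = -2343799/2217664 - 2095023*4/9 = -2343799/2217664 - 2793364/3 = -6194749813093/6652992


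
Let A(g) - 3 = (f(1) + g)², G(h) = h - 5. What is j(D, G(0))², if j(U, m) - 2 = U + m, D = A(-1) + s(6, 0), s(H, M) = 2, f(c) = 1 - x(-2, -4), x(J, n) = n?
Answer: 324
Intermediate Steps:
G(h) = -5 + h
f(c) = 5 (f(c) = 1 - 1*(-4) = 1 + 4 = 5)
A(g) = 3 + (5 + g)²
D = 21 (D = (3 + (5 - 1)²) + 2 = (3 + 4²) + 2 = (3 + 16) + 2 = 19 + 2 = 21)
j(U, m) = 2 + U + m (j(U, m) = 2 + (U + m) = 2 + U + m)
j(D, G(0))² = (2 + 21 + (-5 + 0))² = (2 + 21 - 5)² = 18² = 324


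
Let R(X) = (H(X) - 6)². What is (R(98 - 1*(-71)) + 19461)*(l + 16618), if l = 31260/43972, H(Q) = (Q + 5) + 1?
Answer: 8773114640758/10993 ≈ 7.9806e+8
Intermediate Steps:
H(Q) = 6 + Q (H(Q) = (5 + Q) + 1 = 6 + Q)
l = 7815/10993 (l = 31260*(1/43972) = 7815/10993 ≈ 0.71091)
R(X) = X² (R(X) = ((6 + X) - 6)² = X²)
(R(98 - 1*(-71)) + 19461)*(l + 16618) = ((98 - 1*(-71))² + 19461)*(7815/10993 + 16618) = ((98 + 71)² + 19461)*(182689489/10993) = (169² + 19461)*(182689489/10993) = (28561 + 19461)*(182689489/10993) = 48022*(182689489/10993) = 8773114640758/10993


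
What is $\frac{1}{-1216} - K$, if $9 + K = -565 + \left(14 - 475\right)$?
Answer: $\frac{1258559}{1216} \approx 1035.0$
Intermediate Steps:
$K = -1035$ ($K = -9 + \left(-565 + \left(14 - 475\right)\right) = -9 - 1026 = -1035$)
$\frac{1}{-1216} - K = \frac{1}{-1216} - -1035 = - \frac{1}{1216} + 1035 = \frac{1258559}{1216}$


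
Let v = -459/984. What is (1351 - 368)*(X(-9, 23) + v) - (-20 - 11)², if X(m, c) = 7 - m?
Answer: 4693177/328 ≈ 14308.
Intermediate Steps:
v = -153/328 (v = -459*1/984 = -153/328 ≈ -0.46646)
(1351 - 368)*(X(-9, 23) + v) - (-20 - 11)² = (1351 - 368)*((7 - 1*(-9)) - 153/328) - (-20 - 11)² = 983*((7 + 9) - 153/328) - 1*(-31)² = 983*(16 - 153/328) - 1*961 = 983*(5095/328) - 961 = 5008385/328 - 961 = 4693177/328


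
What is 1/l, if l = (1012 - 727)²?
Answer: 1/81225 ≈ 1.2311e-5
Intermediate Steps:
l = 81225 (l = 285² = 81225)
1/l = 1/81225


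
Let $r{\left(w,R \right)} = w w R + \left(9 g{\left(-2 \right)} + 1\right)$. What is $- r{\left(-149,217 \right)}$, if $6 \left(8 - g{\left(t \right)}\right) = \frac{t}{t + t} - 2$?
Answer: $- \frac{19270769}{4} \approx -4.8177 \cdot 10^{6}$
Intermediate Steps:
$g{\left(t \right)} = \frac{33}{4}$ ($g{\left(t \right)} = 8 - \frac{\frac{t}{t + t} - 2}{6} = 8 - \frac{\frac{t}{2 t} - 2}{6} = 8 - \frac{\frac{1}{2 t} t - 2}{6} = 8 - \frac{\frac{1}{2} - 2}{6} = 8 - - \frac{1}{4} = 8 + \frac{1}{4} = \frac{33}{4}$)
$r{\left(w,R \right)} = \frac{301}{4} + R w^{2}$ ($r{\left(w,R \right)} = w w R + \left(9 \cdot \frac{33}{4} + 1\right) = w^{2} R + \left(\frac{297}{4} + 1\right) = R w^{2} + \frac{301}{4} = \frac{301}{4} + R w^{2}$)
$- r{\left(-149,217 \right)} = - (\frac{301}{4} + 217 \left(-149\right)^{2}) = - (\frac{301}{4} + 217 \cdot 22201) = - (\frac{301}{4} + 4817617) = \left(-1\right) \frac{19270769}{4} = - \frac{19270769}{4}$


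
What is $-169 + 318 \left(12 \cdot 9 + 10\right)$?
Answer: $37355$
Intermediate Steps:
$-169 + 318 \left(12 \cdot 9 + 10\right) = -169 + 318 \left(108 + 10\right) = -169 + 318 \cdot 118 = -169 + 37524 = 37355$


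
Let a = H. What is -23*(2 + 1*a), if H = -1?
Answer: -23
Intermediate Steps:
a = -1
-23*(2 + 1*a) = -23*(2 + 1*(-1)) = -23*(2 - 1) = -23*1 = -23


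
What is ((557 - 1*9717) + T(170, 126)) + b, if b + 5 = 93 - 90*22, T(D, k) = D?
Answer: -10882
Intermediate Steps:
b = -1892 (b = -5 + (93 - 90*22) = -5 + (93 - 1980) = -5 - 1887 = -1892)
((557 - 1*9717) + T(170, 126)) + b = ((557 - 1*9717) + 170) - 1892 = ((557 - 9717) + 170) - 1892 = (-9160 + 170) - 1892 = -8990 - 1892 = -10882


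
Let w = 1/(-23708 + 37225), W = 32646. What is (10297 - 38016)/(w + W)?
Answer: -374677723/441275983 ≈ -0.84908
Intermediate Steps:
w = 1/13517 ≈ 7.3981e-5
(10297 - 38016)/(w + W) = (10297 - 38016)/(1/13517 + 32646) = -27719/441275983/13517 = -27719*13517/441275983 = -374677723/441275983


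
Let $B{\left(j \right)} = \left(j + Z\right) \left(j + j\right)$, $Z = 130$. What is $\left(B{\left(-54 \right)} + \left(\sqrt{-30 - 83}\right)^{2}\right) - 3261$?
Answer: $-11582$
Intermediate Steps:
$B{\left(j \right)} = 2 j \left(130 + j\right)$ ($B{\left(j \right)} = \left(j + 130\right) \left(j + j\right) = \left(130 + j\right) 2 j = 2 j \left(130 + j\right)$)
$\left(B{\left(-54 \right)} + \left(\sqrt{-30 - 83}\right)^{2}\right) - 3261 = \left(2 \left(-54\right) \left(130 - 54\right) + \left(\sqrt{-30 - 83}\right)^{2}\right) - 3261 = \left(2 \left(-54\right) 76 + \left(\sqrt{-113}\right)^{2}\right) - 3261 = \left(-8208 + \left(i \sqrt{113}\right)^{2}\right) - 3261 = \left(-8208 - 113\right) - 3261 = -8321 - 3261 = -11582$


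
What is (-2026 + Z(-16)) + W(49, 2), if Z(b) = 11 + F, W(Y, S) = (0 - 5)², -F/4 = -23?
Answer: -1898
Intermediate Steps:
F = 92 (F = -4*(-23) = 92)
W(Y, S) = 25 (W(Y, S) = (-5)² = 25)
Z(b) = 103 (Z(b) = 11 + 92 = 103)
(-2026 + Z(-16)) + W(49, 2) = (-2026 + 103) + 25 = -1923 + 25 = -1898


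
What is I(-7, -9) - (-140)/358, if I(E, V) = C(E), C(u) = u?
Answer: -1183/179 ≈ -6.6089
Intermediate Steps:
I(E, V) = E
I(-7, -9) - (-140)/358 = -7 - (-140)/358 = -7 - 1*(-70/179) = -7 + 70/179 = -1183/179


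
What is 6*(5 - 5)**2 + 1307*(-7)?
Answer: -9149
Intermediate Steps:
6*(5 - 5)**2 + 1307*(-7) = 6*0**2 - 9149 = 6*0 - 9149 = 0 - 9149 = -9149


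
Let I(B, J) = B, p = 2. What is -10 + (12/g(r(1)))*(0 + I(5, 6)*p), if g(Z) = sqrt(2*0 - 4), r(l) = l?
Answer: -10 - 60*I ≈ -10.0 - 60.0*I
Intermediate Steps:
g(Z) = 2*I (g(Z) = sqrt(0 - 4) = sqrt(-4) = 2*I)
-10 + (12/g(r(1)))*(0 + I(5, 6)*p) = -10 + (12/((2*I)))*(0 + 5*2) = -10 + (12*(-I/2))*(0 + 10) = -10 - 6*I*10 = -10 - 60*I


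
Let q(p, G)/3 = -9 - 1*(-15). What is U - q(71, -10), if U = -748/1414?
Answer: -13100/707 ≈ -18.529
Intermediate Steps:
q(p, G) = 18 (q(p, G) = 3*(-9 - 1*(-15)) = 3*(-9 + 15) = 3*6 = 18)
U = -374/707 (U = -748*1/1414 = -374/707 ≈ -0.52900)
U - q(71, -10) = -374/707 - 1*18 = -374/707 - 18 = -13100/707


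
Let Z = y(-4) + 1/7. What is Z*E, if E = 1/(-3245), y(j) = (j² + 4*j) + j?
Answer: 27/22715 ≈ 0.0011886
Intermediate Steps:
y(j) = j² + 5*j
Z = -27/7 (Z = -4*(5 - 4) + 1/7 = -4*1 + ⅐ = -4 + ⅐ = -27/7 ≈ -3.8571)
E = -1/3245 ≈ -0.00030817
Z*E = -27/7*(-1/3245) = 27/22715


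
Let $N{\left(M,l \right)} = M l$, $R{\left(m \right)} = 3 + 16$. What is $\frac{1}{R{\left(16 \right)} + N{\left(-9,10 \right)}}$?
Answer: $- \frac{1}{71} \approx -0.014085$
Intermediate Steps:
$R{\left(m \right)} = 19$
$\frac{1}{R{\left(16 \right)} + N{\left(-9,10 \right)}} = \frac{1}{19 - 90} = \frac{1}{-71} = - \frac{1}{71}$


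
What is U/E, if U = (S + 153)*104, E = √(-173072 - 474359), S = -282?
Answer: 13416*I*√647431/647431 ≈ 16.673*I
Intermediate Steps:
E = I*√647431 (E = √(-647431) = I*√647431 ≈ 804.63*I)
U = -13416 (U = (-282 + 153)*104 = -129*104 = -13416)
U/E = -13416*(-I*√647431/647431) = -(-13416)*I*√647431/647431 = 13416*I*√647431/647431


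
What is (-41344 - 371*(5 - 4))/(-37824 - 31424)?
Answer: 41715/69248 ≈ 0.60240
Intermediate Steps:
(-41344 - 371*(5 - 4))/(-37824 - 31424) = (-41344 - 371*1)/(-69248) = (-41344 - 371)*(-1/69248) = -41715*(-1/69248) = 41715/69248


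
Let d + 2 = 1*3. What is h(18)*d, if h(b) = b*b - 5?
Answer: 319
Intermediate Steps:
d = 1 (d = -2 + 1*3 = -2 + 3 = 1)
h(b) = -5 + b**2 (h(b) = b**2 - 5 = -5 + b**2)
h(18)*d = (-5 + 18**2)*1 = (-5 + 324)*1 = 319*1 = 319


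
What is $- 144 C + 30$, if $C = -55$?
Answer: $7950$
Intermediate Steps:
$- 144 C + 30 = \left(-144\right) \left(-55\right) + 30 = 7920 + 30 = 7950$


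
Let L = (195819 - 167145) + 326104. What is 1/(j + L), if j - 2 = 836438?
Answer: 1/1191218 ≈ 8.3948e-7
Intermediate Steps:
j = 836440 (j = 2 + 836438 = 836440)
L = 354778 (L = 28674 + 326104 = 354778)
1/(j + L) = 1/(836440 + 354778) = 1/1191218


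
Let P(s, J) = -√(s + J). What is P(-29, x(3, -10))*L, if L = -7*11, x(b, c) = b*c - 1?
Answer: 154*I*√15 ≈ 596.44*I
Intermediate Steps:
x(b, c) = -1 + b*c
P(s, J) = -√(J + s)
L = -77
P(-29, x(3, -10))*L = -√((-1 + 3*(-10)) - 29)*(-77) = -√((-1 - 30) - 29)*(-77) = -√(-31 - 29)*(-77) = -√(-60)*(-77) = -2*I*√15*(-77) = 154*I*√15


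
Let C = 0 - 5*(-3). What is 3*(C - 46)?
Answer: -93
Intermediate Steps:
C = 15 (C = 0 + 15 = 15)
3*(C - 46) = 3*(15 - 46) = 3*(-31) = -93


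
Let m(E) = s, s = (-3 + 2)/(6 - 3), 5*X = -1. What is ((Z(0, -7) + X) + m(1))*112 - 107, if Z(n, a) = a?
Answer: -14261/15 ≈ -950.73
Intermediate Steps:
X = -⅕ (X = (⅕)*(-1) = -⅕ ≈ -0.20000)
s = -⅓ (s = -1/3 = -1*⅓ = -⅓ ≈ -0.33333)
m(E) = -⅓
((Z(0, -7) + X) + m(1))*112 - 107 = ((-7 - ⅕) - ⅓)*112 - 107 = (-36/5 - ⅓)*112 - 107 = -113/15*112 - 107 = -12656/15 - 107 = -14261/15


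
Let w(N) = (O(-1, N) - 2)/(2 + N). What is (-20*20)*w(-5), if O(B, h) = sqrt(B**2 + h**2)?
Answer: -800/3 + 400*sqrt(26)/3 ≈ 413.20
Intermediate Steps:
w(N) = (-2 + sqrt(1 + N**2))/(2 + N) (w(N) = (sqrt((-1)**2 + N**2) - 2)/(2 + N) = (sqrt(1 + N**2) - 2)/(2 + N) = (-2 + sqrt(1 + N**2))/(2 + N))
(-20*20)*w(-5) = (-20*20)*((-2 + sqrt(1 + (-5)**2))/(2 - 5)) = -400*(-2 + sqrt(1 + 25))/(-3) = -(-400)*(-2 + sqrt(26))/3 = -400*(2/3 - sqrt(26)/3) = -800/3 + 400*sqrt(26)/3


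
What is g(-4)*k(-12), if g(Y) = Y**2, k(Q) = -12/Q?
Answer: 16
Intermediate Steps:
g(-4)*k(-12) = (-4)**2*(-12/(-12)) = 16*(-12*(-1/12)) = 16*1 = 16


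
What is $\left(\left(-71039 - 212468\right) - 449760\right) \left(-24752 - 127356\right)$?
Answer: $111535776836$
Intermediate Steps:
$\left(\left(-71039 - 212468\right) - 449760\right) \left(-24752 - 127356\right) = \left(\left(-71039 - 212468\right) - 449760\right) \left(-152108\right) = \left(-283507 - 449760\right) \left(-152108\right) = \left(-733267\right) \left(-152108\right) = 111535776836$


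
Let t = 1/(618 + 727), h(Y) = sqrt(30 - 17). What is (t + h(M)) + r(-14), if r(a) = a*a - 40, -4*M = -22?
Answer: 209821/1345 + sqrt(13) ≈ 159.61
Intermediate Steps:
M = 11/2 (M = -1/4*(-22) = 11/2 ≈ 5.5000)
h(Y) = sqrt(13)
t = 1/1345 ≈ 0.00074349
r(a) = -40 + a**2 (r(a) = a**2 - 40 = -40 + a**2)
(t + h(M)) + r(-14) = (1/1345 + sqrt(13)) + (-40 + (-14)**2) = (1/1345 + sqrt(13)) + (-40 + 196) = (1/1345 + sqrt(13)) + 156 = 209821/1345 + sqrt(13)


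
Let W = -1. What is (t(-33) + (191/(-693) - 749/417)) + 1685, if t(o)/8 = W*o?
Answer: 187541755/96327 ≈ 1946.9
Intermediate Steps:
t(o) = -8*o (t(o) = 8*(-o) = -8*o)
(t(-33) + (191/(-693) - 749/417)) + 1685 = (-8*(-33) + (191/(-693) - 749/417)) + 1685 = (264 + (191*(-1/693) - 749*1/417)) + 1685 = (264 + (-191/693 - 749/417)) + 1685 = (264 - 199568/96327) + 1685 = 25230760/96327 + 1685 = 187541755/96327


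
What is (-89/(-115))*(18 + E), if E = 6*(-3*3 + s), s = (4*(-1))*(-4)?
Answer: 1068/23 ≈ 46.435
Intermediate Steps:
s = 16 (s = -4*(-4) = 16)
E = 42 (E = 6*(-3*3 + 16) = 6*(-9 + 16) = 6*7 = 42)
(-89/(-115))*(18 + E) = (-89/(-115))*(18 + 42) = -89*(-1/115)*60 = (89/115)*60 = 1068/23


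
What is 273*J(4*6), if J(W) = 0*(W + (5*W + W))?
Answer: 0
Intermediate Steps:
J(W) = 0 (J(W) = 0*(W + 6*W) = 0*(7*W) = 0)
273*J(4*6) = 273*0 = 0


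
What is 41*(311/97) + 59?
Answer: 18474/97 ≈ 190.45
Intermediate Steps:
41*(311/97) + 59 = 12751/97 + 59 = 18474/97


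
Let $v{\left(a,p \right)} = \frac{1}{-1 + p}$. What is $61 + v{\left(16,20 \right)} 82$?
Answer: $\frac{1241}{19} \approx 65.316$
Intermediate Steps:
$61 + v{\left(16,20 \right)} 82 = 61 + \frac{1}{-1 + 20} \cdot 82 = 61 + \frac{1}{19} \cdot 82 = 61 + \frac{82}{19} = \frac{1241}{19}$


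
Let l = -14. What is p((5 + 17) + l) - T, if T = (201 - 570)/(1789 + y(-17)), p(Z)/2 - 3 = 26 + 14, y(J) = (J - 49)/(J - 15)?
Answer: 2470406/28657 ≈ 86.206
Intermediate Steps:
y(J) = (-49 + J)/(-15 + J)
p(Z) = 86 (p(Z) = 6 + 2*(26 + 14) = 6 + 2*40 = 6 + 80 = 86)
T = -5904/28657 (T = (201 - 570)/(1789 + (-49 - 17)/(-15 - 17)) = -369/(1789 - 66/(-32)) = -369/(1789 - 1/32*(-66)) = -369/(1789 + 33/16) = -369/28657/16 = -369*16/28657 = -5904/28657 ≈ -0.20602)
p((5 + 17) + l) - T = 86 - 1*(-5904/28657) = 86 + 5904/28657 = 2470406/28657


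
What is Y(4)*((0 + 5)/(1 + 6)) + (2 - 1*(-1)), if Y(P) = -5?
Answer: -4/7 ≈ -0.57143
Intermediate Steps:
Y(4)*((0 + 5)/(1 + 6)) + (2 - 1*(-1)) = -5*(0 + 5)/(1 + 6) + (2 - 1*(-1)) = -25/7 + (2 + 1) = -25/7 + 3 = -4/7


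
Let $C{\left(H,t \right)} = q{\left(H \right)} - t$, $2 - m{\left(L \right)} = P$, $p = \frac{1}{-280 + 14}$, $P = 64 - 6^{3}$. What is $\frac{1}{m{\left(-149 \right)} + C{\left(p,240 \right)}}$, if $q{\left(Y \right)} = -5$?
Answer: $- \frac{1}{91} \approx -0.010989$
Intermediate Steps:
$P = -152$ ($P = 64 - 216 = -152$)
$p = - \frac{1}{266}$ ($p = \frac{1}{-266} = - \frac{1}{266} \approx -0.0037594$)
$m{\left(L \right)} = 154$ ($m{\left(L \right)} = 2 - -152 = 2 + 152 = 154$)
$C{\left(H,t \right)} = -5 - t$
$\frac{1}{m{\left(-149 \right)} + C{\left(p,240 \right)}} = \frac{1}{154 - 245} = \frac{1}{-91} = - \frac{1}{91}$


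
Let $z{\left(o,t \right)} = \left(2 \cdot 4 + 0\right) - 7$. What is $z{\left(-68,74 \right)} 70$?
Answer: $70$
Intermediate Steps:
$z{\left(o,t \right)} = 1$ ($z{\left(o,t \right)} = \left(8 + 0\right) - 7 = 8 - 7 = 1$)
$z{\left(-68,74 \right)} 70 = 1 \cdot 70 = 70$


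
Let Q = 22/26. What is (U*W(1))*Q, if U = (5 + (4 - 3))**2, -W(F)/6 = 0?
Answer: 0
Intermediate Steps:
W(F) = 0 (W(F) = -6*0 = 0)
U = 36 (U = (5 + 1)**2 = 6**2 = 36)
Q = 11/13 (Q = 22*(1/26) = 11/13 ≈ 0.84615)
(U*W(1))*Q = (36*0)*(11/13) = 0*(11/13) = 0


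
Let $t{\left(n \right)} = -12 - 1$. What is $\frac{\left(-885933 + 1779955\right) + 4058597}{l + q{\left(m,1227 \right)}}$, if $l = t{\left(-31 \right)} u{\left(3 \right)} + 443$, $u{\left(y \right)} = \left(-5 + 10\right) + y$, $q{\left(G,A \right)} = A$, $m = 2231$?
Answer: $\frac{550291}{174} \approx 3162.6$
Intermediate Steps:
$u{\left(y \right)} = 5 + y$
$t{\left(n \right)} = -13$ ($t{\left(n \right)} = -12 - 1 = -13$)
$l = 339$ ($l = - 13 \left(5 + 3\right) + 443 = \left(-13\right) 8 + 443 = -104 + 443 = 339$)
$\frac{\left(-885933 + 1779955\right) + 4058597}{l + q{\left(m,1227 \right)}} = \frac{\left(-885933 + 1779955\right) + 4058597}{339 + 1227} = \frac{894022 + 4058597}{1566} = 4952619 \cdot \frac{1}{1566} = \frac{550291}{174}$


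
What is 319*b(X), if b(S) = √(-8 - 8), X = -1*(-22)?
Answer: 1276*I ≈ 1276.0*I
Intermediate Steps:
X = 22
b(S) = 4*I (b(S) = √(-16) = 4*I)
319*b(X) = 319*(4*I) = 1276*I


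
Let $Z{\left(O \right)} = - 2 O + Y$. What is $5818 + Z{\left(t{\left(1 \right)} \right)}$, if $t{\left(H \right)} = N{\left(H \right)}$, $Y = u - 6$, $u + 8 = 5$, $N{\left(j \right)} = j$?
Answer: $5807$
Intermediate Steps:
$u = -3$ ($u = -8 + 5 = -3$)
$Y = -9$ ($Y = -3 - 6 = -9$)
$t{\left(H \right)} = H$
$Z{\left(O \right)} = -9 - 2 O$ ($Z{\left(O \right)} = - 2 O - 9 = -9 - 2 O$)
$5818 + Z{\left(t{\left(1 \right)} \right)} = 5818 - 11 = 5807$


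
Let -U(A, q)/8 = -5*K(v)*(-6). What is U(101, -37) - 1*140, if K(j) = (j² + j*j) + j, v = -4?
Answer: -6860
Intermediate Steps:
K(j) = j + 2*j² (K(j) = (j² + j²) + j = 2*j² + j = j + 2*j²)
U(A, q) = -6720 (U(A, q) = -8*(-(-20)*(1 + 2*(-4)))*(-6) = -8*(-(-20)*(1 - 8))*(-6) = -8*(-(-20)*(-7))*(-6) = -8*(-5*28)*(-6) = -(-1120)*(-6) = -8*840 = -6720)
U(101, -37) - 1*140 = -6720 - 1*140 = -6720 - 140 = -6860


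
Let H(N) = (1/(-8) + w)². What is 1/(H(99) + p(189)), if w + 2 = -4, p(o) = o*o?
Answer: 64/2288545 ≈ 2.7965e-5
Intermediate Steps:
p(o) = o²
w = -6 (w = -2 - 4 = -6)
H(N) = 2401/64 (H(N) = (1/(-8) - 6)² = (-⅛ - 6)² = (-49/8)² = 2401/64)
1/(H(99) + p(189)) = 1/(2401/64 + 189²) = 1/(2401/64 + 35721) = 1/(2288545/64) = 64/2288545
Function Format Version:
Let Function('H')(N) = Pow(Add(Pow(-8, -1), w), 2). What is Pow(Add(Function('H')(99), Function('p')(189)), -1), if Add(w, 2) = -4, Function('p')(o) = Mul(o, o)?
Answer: Rational(64, 2288545) ≈ 2.7965e-5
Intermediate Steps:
Function('p')(o) = Pow(o, 2)
w = -6 (w = Add(-2, -4) = -6)
Function('H')(N) = Rational(2401, 64) (Function('H')(N) = Pow(Add(Pow(-8, -1), -6), 2) = Pow(Add(Rational(-1, 8), -6), 2) = Pow(Rational(-49, 8), 2) = Rational(2401, 64))
Pow(Add(Function('H')(99), Function('p')(189)), -1) = Pow(Add(Rational(2401, 64), Pow(189, 2)), -1) = Pow(Add(Rational(2401, 64), 35721), -1) = Pow(Rational(2288545, 64), -1) = Rational(64, 2288545)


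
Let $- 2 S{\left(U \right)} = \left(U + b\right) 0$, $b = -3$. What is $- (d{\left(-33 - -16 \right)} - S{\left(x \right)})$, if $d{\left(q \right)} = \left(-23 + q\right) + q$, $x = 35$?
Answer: $57$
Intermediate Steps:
$d{\left(q \right)} = -23 + 2 q$
$S{\left(U \right)} = 0$ ($S{\left(U \right)} = - \frac{\left(U - 3\right) 0}{2} = - \frac{\left(-3 + U\right) 0}{2} = \left(- \frac{1}{2}\right) 0 = 0$)
$- (d{\left(-33 - -16 \right)} - S{\left(x \right)}) = - (\left(-23 + 2 \left(-33 - -16\right)\right) - 0) = - (\left(-23 + 2 \left(-33 + 16\right)\right) + 0) = - (\left(-23 + 2 \left(-17\right)\right) + 0) = - (\left(-23 - 34\right) + 0) = - (-57 + 0) = \left(-1\right) \left(-57\right) = 57$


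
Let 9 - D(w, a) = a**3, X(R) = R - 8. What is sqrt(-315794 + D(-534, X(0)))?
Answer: I*sqrt(315273) ≈ 561.49*I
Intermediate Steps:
X(R) = -8 + R
D(w, a) = 9 - a**3
sqrt(-315794 + D(-534, X(0))) = sqrt(-315794 + (9 - (-8 + 0)**3)) = sqrt(-315794 + (9 - 1*(-8)**3)) = sqrt(-315794 + (9 - 1*(-512))) = sqrt(-315794 + (9 + 512)) = sqrt(-315794 + 521) = sqrt(-315273) = I*sqrt(315273)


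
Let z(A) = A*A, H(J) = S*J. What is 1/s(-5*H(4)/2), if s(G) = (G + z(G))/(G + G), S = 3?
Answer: -2/29 ≈ -0.068966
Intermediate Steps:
H(J) = 3*J
z(A) = A**2
s(G) = (G + G**2)/(2*G) (s(G) = (G + G**2)/(G + G) = (G + G**2)/((2*G)) = (G + G**2)*(1/(2*G)) = (G + G**2)/(2*G))
1/s(-5*H(4)/2) = 1/(1/2 + (-15*4/2)/2) = 1/(1/2 + (-5*12*(1/2))/2) = 1/(1/2 + (-60*1/2)/2) = 1/(1/2 + (1/2)*(-30)) = 1/(1/2 - 15) = 1/(-29/2) = -2/29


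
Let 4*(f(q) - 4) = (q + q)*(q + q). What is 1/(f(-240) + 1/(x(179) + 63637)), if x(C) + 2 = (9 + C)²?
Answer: 98979/5701586317 ≈ 1.7360e-5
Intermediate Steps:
x(C) = -2 + (9 + C)²
f(q) = 4 + q² (f(q) = 4 + ((q + q)*(q + q))/4 = 4 + ((2*q)*(2*q))/4 = 4 + (4*q²)/4 = 4 + q²)
1/(f(-240) + 1/(x(179) + 63637)) = 1/((4 + (-240)²) + 1/((-2 + (9 + 179)²) + 63637)) = 1/((4 + 57600) + 1/((-2 + 188²) + 63637)) = 1/(57604 + 1/((-2 + 35344) + 63637)) = 1/(57604 + 1/(35342 + 63637)) = 1/(57604 + 1/98979) = 1/(5701586317/98979) = 98979/5701586317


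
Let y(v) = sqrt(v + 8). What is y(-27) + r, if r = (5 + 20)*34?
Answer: 850 + I*sqrt(19) ≈ 850.0 + 4.3589*I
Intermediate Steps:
y(v) = sqrt(8 + v)
r = 850 (r = 25*34 = 850)
y(-27) + r = sqrt(8 - 27) + 850 = sqrt(-19) + 850 = I*sqrt(19) + 850 = 850 + I*sqrt(19)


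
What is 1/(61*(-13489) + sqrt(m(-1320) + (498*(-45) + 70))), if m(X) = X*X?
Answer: -822829/677045843181 - 2*sqrt(430015)/677045843181 ≈ -1.2173e-6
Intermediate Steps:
m(X) = X**2
1/(61*(-13489) + sqrt(m(-1320) + (498*(-45) + 70))) = 1/(61*(-13489) + sqrt((-1320)**2 + (498*(-45) + 70))) = 1/(-822829 + sqrt(1742400 + (-22410 + 70))) = 1/(-822829 + sqrt(1742400 - 22340)) = 1/(-822829 + sqrt(1720060)) = 1/(-822829 + 2*sqrt(430015))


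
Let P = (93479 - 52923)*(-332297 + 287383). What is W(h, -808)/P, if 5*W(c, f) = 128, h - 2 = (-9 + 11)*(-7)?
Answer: -16/1138457615 ≈ -1.4054e-8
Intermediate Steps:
h = -12 (h = 2 + (-9 + 11)*(-7) = 2 + 2*(-7) = 2 - 14 = -12)
W(c, f) = 128/5 (W(c, f) = (⅕)*128 = 128/5)
P = -1821532184 (P = 40556*(-44914) = -1821532184)
W(h, -808)/P = (128/5)/(-1821532184) = (128/5)*(-1/1821532184) = -16/1138457615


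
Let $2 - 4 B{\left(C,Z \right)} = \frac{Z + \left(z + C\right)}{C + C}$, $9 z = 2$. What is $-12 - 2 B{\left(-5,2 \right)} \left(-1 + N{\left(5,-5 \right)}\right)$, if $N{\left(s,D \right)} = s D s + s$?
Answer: $\frac{3319}{36} \approx 92.194$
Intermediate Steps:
$z = \frac{2}{9}$ ($z = \frac{1}{9} \cdot 2 = \frac{2}{9} \approx 0.22222$)
$B{\left(C,Z \right)} = \frac{1}{2} - \frac{\frac{2}{9} + C + Z}{8 C}$ ($B{\left(C,Z \right)} = \frac{1}{2} - \frac{\left(Z + \left(\frac{2}{9} + C\right)\right) \frac{1}{C + C}}{4} = \frac{1}{2} - \frac{\left(\frac{2}{9} + C + Z\right) \frac{1}{2 C}}{4} = \frac{1}{2} - \frac{\frac{1}{2} \frac{1}{C} \left(\frac{2}{9} + C + Z\right)}{4} = \frac{1}{2} - \frac{\frac{2}{9} + C + Z}{8 C}$)
$N{\left(s,D \right)} = s + D s^{2}$ ($N{\left(s,D \right)} = D s s + s = D s^{2} + s = s + D s^{2}$)
$-12 - 2 B{\left(-5,2 \right)} \left(-1 + N{\left(5,-5 \right)}\right) = -12 - 2 \frac{-2 - 18 + 27 \left(-5\right)}{72 \left(-5\right)} \left(-1 + 5 \left(1 - 25\right)\right) = -12 - 2 \cdot \frac{1}{72} \left(- \frac{1}{5}\right) \left(-2 - 18 - 135\right) \left(-1 + 5 \left(1 - 25\right)\right) = -12 - 2 \cdot \frac{1}{72} \left(- \frac{1}{5}\right) \left(-155\right) \left(-1 + 5 \left(-24\right)\right) = -12 - 2 \frac{31 \left(-1 - 120\right)}{72} = -12 - 2 \cdot \frac{31}{72} \left(-121\right) = -12 - - \frac{3751}{36} = -12 + \frac{3751}{36} = \frac{3319}{36}$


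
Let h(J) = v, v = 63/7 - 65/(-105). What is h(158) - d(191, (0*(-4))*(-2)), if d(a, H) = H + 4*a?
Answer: -15842/21 ≈ -754.38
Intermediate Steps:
v = 202/21 (v = 63*(⅐) - 65*(-1/105) = 9 + 13/21 = 202/21 ≈ 9.6190)
h(J) = 202/21
h(158) - d(191, (0*(-4))*(-2)) = 202/21 - ((0*(-4))*(-2) + 4*191) = 202/21 - (0*(-2) + 764) = 202/21 - (0 + 764) = 202/21 - 1*764 = 202/21 - 764 = -15842/21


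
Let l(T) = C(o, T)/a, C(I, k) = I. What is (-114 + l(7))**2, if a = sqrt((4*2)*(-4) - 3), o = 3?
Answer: 454851/35 + 684*I*sqrt(35)/35 ≈ 12996.0 + 115.62*I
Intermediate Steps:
a = I*sqrt(35) (a = sqrt(8*(-4) - 3) = sqrt(-32 - 3) = sqrt(-35) = I*sqrt(35) ≈ 5.9161*I)
l(T) = -3*I*sqrt(35)/35 (l(T) = 3/((I*sqrt(35))) = 3*(-I*sqrt(35)/35) = -3*I*sqrt(35)/35)
(-114 + l(7))**2 = (-114 - 3*I*sqrt(35)/35)**2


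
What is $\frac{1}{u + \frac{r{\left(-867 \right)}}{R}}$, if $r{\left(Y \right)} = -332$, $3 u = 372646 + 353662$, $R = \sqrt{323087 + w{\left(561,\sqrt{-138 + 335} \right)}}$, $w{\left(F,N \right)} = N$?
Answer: $\frac{1}{\frac{726308}{3} - \frac{332}{\sqrt{323087 + \sqrt{197}}}} \approx 4.1305 \cdot 10^{-6}$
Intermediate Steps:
$R = \sqrt{323087 + \sqrt{197}}$ ($R = \sqrt{323087 + \sqrt{-138 + 335}} = \sqrt{323087 + \sqrt{197}} \approx 568.42$)
$u = \frac{726308}{3}$ ($u = \frac{372646 + 353662}{3} = \frac{1}{3} \cdot 726308 = \frac{726308}{3} \approx 2.421 \cdot 10^{5}$)
$\frac{1}{u + \frac{r{\left(-867 \right)}}{R}} = \frac{1}{\frac{726308}{3} - \frac{332}{\sqrt{323087 + \sqrt{197}}}}$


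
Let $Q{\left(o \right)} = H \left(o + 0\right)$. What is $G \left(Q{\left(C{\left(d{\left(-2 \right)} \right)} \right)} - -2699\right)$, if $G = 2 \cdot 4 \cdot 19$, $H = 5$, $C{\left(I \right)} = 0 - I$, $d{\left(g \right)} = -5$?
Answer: $414048$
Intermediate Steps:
$C{\left(I \right)} = - I$
$Q{\left(o \right)} = 5 o$ ($Q{\left(o \right)} = 5 \left(o + 0\right) = 5 o$)
$G = 152$ ($G = 8 \cdot 19 = 152$)
$G \left(Q{\left(C{\left(d{\left(-2 \right)} \right)} \right)} - -2699\right) = 152 \left(5 \left(\left(-1\right) \left(-5\right)\right) - -2699\right) = 152 \left(5 \cdot 5 + 2699\right) = 152 \left(25 + 2699\right) = 152 \cdot 2724 = 414048$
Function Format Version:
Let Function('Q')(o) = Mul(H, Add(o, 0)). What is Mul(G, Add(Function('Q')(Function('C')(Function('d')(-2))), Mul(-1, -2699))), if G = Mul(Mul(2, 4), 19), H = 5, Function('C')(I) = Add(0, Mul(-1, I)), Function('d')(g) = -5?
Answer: 414048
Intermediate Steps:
Function('C')(I) = Mul(-1, I)
Function('Q')(o) = Mul(5, o) (Function('Q')(o) = Mul(5, Add(o, 0)) = Mul(5, o))
G = 152 (G = Mul(8, 19) = 152)
Mul(G, Add(Function('Q')(Function('C')(Function('d')(-2))), Mul(-1, -2699))) = Mul(152, Add(Mul(5, Mul(-1, -5)), Mul(-1, -2699))) = Mul(152, Add(Mul(5, 5), 2699)) = Mul(152, Add(25, 2699)) = Mul(152, 2724) = 414048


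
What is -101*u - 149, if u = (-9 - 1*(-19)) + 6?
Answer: -1765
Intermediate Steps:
u = 16 (u = (-9 + 19) + 6 = 10 + 6 = 16)
-101*u - 149 = -101*16 - 149 = -1616 - 149 = -1765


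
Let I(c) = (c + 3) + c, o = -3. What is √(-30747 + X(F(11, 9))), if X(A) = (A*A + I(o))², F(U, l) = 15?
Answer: √18537 ≈ 136.15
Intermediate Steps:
I(c) = 3 + 2*c (I(c) = (3 + c) + c = 3 + 2*c)
X(A) = (-3 + A²)² (X(A) = (A*A + (3 + 2*(-3)))² = (A² + (3 - 6))² = (A² - 3)² = (-3 + A²)²)
√(-30747 + X(F(11, 9))) = √(-30747 + (-3 + 15²)²) = √(-30747 + (-3 + 225)²) = √(-30747 + 222²) = √(-30747 + 49284) = √18537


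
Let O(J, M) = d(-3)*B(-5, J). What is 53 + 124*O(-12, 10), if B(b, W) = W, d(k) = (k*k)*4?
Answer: -53515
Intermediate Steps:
d(k) = 4*k**2 (d(k) = k**2*4 = 4*k**2)
O(J, M) = 36*J (O(J, M) = (4*(-3)**2)*J = (4*9)*J = 36*J)
53 + 124*O(-12, 10) = 53 + 124*(36*(-12)) = 53 + 124*(-432) = 53 - 53568 = -53515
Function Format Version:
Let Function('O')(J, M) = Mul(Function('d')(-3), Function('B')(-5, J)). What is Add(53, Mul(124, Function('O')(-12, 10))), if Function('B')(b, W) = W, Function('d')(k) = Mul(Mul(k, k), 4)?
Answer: -53515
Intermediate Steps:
Function('d')(k) = Mul(4, Pow(k, 2)) (Function('d')(k) = Mul(Pow(k, 2), 4) = Mul(4, Pow(k, 2)))
Function('O')(J, M) = Mul(36, J) (Function('O')(J, M) = Mul(Mul(4, Pow(-3, 2)), J) = Mul(Mul(4, 9), J) = Mul(36, J))
Add(53, Mul(124, Function('O')(-12, 10))) = Add(53, Mul(124, Mul(36, -12))) = Add(53, Mul(124, -432)) = Add(53, -53568) = -53515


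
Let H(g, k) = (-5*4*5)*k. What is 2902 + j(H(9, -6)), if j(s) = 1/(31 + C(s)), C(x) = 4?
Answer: 101571/35 ≈ 2902.0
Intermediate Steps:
H(g, k) = -100*k (H(g, k) = (-20*5)*k = -100*k)
j(s) = 1/35 (j(s) = 1/(31 + 4) = 1/35)
2902 + j(H(9, -6)) = 2902 + 1/35 = 101571/35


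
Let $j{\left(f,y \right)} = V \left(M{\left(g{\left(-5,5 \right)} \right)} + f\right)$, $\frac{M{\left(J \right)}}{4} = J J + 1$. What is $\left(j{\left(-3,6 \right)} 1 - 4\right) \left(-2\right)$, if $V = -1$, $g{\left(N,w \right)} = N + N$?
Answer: $810$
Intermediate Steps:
$g{\left(N,w \right)} = 2 N$
$M{\left(J \right)} = 4 + 4 J^{2}$ ($M{\left(J \right)} = 4 \left(J J + 1\right) = 4 \left(J^{2} + 1\right) = 4 \left(1 + J^{2}\right) = 4 + 4 J^{2}$)
$j{\left(f,y \right)} = -404 - f$ ($j{\left(f,y \right)} = - (\left(4 + 4 \left(2 \left(-5\right)\right)^{2}\right) + f) = - (\left(4 + 4 \left(-10\right)^{2}\right) + f) = - (\left(4 + 4 \cdot 100\right) + f) = - (\left(4 + 400\right) + f) = - (404 + f) = -404 - f$)
$\left(j{\left(-3,6 \right)} 1 - 4\right) \left(-2\right) = \left(\left(-404 - -3\right) 1 - 4\right) \left(-2\right) = \left(\left(-404 + 3\right) 1 - 4\right) \left(-2\right) = \left(\left(-401\right) 1 - 4\right) \left(-2\right) = \left(-401 - 4\right) \left(-2\right) = \left(-405\right) \left(-2\right) = 810$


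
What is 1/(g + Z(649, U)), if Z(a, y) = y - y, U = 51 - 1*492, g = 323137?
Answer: 1/323137 ≈ 3.0947e-6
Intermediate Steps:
U = -441 (U = 51 - 492 = -441)
Z(a, y) = 0
1/(g + Z(649, U)) = 1/(323137 + 0) = 1/323137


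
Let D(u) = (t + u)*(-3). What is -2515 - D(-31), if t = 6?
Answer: -2590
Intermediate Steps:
D(u) = -18 - 3*u (D(u) = (6 + u)*(-3) = -18 - 3*u)
-2515 - D(-31) = -2515 - (-18 - 3*(-31)) = -2515 - (-18 + 93) = -2515 - 1*75 = -2515 - 75 = -2590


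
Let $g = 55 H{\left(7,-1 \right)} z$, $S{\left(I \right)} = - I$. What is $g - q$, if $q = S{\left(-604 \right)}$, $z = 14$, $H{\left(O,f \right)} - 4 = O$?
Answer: $7866$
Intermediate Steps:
$H{\left(O,f \right)} = 4 + O$
$g = 8470$ ($g = 55 \left(4 + 7\right) 14 = 55 \cdot 11 \cdot 14 = 605 \cdot 14 = 8470$)
$q = 604$ ($q = \left(-1\right) \left(-604\right) = 604$)
$g - q = 8470 - 604 = 7866$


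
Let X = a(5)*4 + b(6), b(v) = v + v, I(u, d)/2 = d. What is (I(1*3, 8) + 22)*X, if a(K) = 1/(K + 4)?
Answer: 4256/9 ≈ 472.89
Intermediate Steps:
a(K) = 1/(4 + K)
I(u, d) = 2*d
b(v) = 2*v
X = 112/9 (X = 4/(4 + 5) + 2*6 = 4/9 + 12 = 112/9 ≈ 12.444)
(I(1*3, 8) + 22)*X = (2*8 + 22)*(112/9) = (16 + 22)*(112/9) = 38*(112/9) = 4256/9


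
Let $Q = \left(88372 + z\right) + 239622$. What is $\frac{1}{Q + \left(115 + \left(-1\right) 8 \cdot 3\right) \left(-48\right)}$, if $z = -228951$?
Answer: $\frac{1}{94675} \approx 1.0562 \cdot 10^{-5}$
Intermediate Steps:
$Q = 99043$ ($Q = \left(88372 - 228951\right) + 239622 = -140579 + 239622 = 99043$)
$\frac{1}{Q + \left(115 + \left(-1\right) 8 \cdot 3\right) \left(-48\right)} = \frac{1}{99043 + \left(115 + \left(-1\right) 8 \cdot 3\right) \left(-48\right)} = \frac{1}{99043 + \left(115 - 24\right) \left(-48\right)} = \frac{1}{99043 + 91 \left(-48\right)} = \frac{1}{99043 - 4368} = \frac{1}{94675}$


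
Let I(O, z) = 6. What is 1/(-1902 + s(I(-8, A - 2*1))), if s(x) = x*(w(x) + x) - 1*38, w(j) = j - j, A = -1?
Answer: -1/1904 ≈ -0.00052521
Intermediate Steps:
w(j) = 0
s(x) = -38 + x² (s(x) = x*(0 + x) - 1*38 = x*x - 38 = x² - 38 = -38 + x²)
1/(-1902 + s(I(-8, A - 2*1))) = 1/(-1902 + (-38 + 6²)) = 1/(-1902 + (-38 + 36)) = 1/(-1902 - 2) = 1/(-1904) = -1/1904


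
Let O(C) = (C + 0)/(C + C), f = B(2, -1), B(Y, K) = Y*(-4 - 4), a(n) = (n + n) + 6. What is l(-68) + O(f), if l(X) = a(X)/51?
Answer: -209/102 ≈ -2.0490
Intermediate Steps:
a(n) = 6 + 2*n (a(n) = 2*n + 6 = 6 + 2*n)
B(Y, K) = -8*Y (B(Y, K) = Y*(-8) = -8*Y)
f = -16 (f = -8*2 = -16)
O(C) = 1/2 (O(C) = C/((2*C)) = C*(1/(2*C)) = 1/2)
l(X) = 2/17 + 2*X/51 (l(X) = (6 + 2*X)/51 = (6 + 2*X)*(1/51) = 2/17 + 2*X/51)
l(-68) + O(f) = (2/17 + (2/51)*(-68)) + 1/2 = (2/17 - 8/3) + 1/2 = -130/51 + 1/2 = -209/102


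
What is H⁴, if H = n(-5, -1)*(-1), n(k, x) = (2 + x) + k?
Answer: 256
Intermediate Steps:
n(k, x) = 2 + k + x
H = 4 (H = (2 - 5 - 1)*(-1) = -4*(-1) = 4)
H⁴ = 4⁴ = 256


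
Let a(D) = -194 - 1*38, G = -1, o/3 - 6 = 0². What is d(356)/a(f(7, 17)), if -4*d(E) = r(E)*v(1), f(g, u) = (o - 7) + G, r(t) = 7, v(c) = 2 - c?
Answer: 7/928 ≈ 0.0075431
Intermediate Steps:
o = 18 (o = 18 + 3*0² = 18 + 3*0 = 18 + 0 = 18)
f(g, u) = 10 (f(g, u) = (18 - 7) - 1 = 11 - 1 = 10)
d(E) = -7/4 (d(E) = -7*(2 - 1*1)/4 = -7*(2 - 1)/4 = -7/4)
a(D) = -232 (a(D) = -194 - 38 = -232)
d(356)/a(f(7, 17)) = -7/4/(-232) = -7/4*(-1/232) = 7/928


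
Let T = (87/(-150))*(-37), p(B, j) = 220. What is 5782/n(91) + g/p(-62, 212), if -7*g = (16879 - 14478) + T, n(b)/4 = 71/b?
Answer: 10120018767/5467000 ≈ 1851.1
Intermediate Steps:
n(b) = 284/b (n(b) = 4*(71/b) = 284/b)
T = 1073/50 (T = (87*(-1/150))*(-37) = -29/50*(-37) = 1073/50 ≈ 21.460)
g = -121123/350 (g = -((16879 - 14478) + 1073/50)/7 = -(2401 + 1073/50)/7 = -1/7*121123/50 = -121123/350 ≈ -346.07)
5782/n(91) + g/p(-62, 212) = 5782/((284/91)) - 121123/350/220 = 5782/((284*(1/91))) - 121123/350*1/220 = 5782/(284/91) - 121123/77000 = 5782*(91/284) - 121123/77000 = 263081/142 - 121123/77000 = 10120018767/5467000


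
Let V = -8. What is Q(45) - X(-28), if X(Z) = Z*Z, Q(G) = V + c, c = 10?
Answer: -782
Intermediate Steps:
Q(G) = 2 (Q(G) = -8 + 10 = 2)
X(Z) = Z**2
Q(45) - X(-28) = 2 - 1*(-28)**2 = 2 - 1*784 = 2 - 784 = -782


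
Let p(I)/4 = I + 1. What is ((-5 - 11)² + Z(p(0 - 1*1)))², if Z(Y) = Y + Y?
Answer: 65536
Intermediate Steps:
p(I) = 4 + 4*I (p(I) = 4*(I + 1) = 4*(1 + I) = 4 + 4*I)
Z(Y) = 2*Y
((-5 - 11)² + Z(p(0 - 1*1)))² = ((-5 - 11)² + 2*(4 + 4*(0 - 1*1)))² = ((-16)² + 2*(4 + 4*(0 - 1)))² = (256 + 2*(4 + 4*(-1)))² = (256 + 2*(4 - 4))² = (256 + 2*0)² = (256 + 0)² = 256² = 65536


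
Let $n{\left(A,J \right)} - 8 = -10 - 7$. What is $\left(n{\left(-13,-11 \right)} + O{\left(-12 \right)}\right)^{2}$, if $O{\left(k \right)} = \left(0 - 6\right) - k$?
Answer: $9$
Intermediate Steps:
$n{\left(A,J \right)} = -9$ ($n{\left(A,J \right)} = 8 - 17 = -9$)
$O{\left(k \right)} = -6 - k$ ($O{\left(k \right)} = \left(0 - 6\right) - k = -6 - k$)
$\left(n{\left(-13,-11 \right)} + O{\left(-12 \right)}\right)^{2} = \left(-9 - -6\right)^{2} = \left(-9 + \left(-6 + 12\right)\right)^{2} = \left(-9 + 6\right)^{2} = \left(-3\right)^{2} = 9$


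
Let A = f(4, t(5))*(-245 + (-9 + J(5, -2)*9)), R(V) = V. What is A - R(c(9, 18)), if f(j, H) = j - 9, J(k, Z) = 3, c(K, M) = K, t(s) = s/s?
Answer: 1126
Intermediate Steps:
t(s) = 1
f(j, H) = -9 + j
A = 1135 (A = (-9 + 4)*(-245 + (-9 + 3*9)) = -5*(-245 + (-9 + 27)) = -5*(-245 + 18) = -5*(-227) = 1135)
A - R(c(9, 18)) = 1135 - 1*9 = 1135 - 9 = 1126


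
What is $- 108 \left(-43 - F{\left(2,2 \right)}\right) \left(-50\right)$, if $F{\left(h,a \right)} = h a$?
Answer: $-253800$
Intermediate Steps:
$F{\left(h,a \right)} = a h$
$- 108 \left(-43 - F{\left(2,2 \right)}\right) \left(-50\right) = - 108 \left(-43 - 2 \cdot 2\right) \left(-50\right) = - 108 \left(-43 - 4\right) \left(-50\right) = \left(-108\right) \left(-47\right) \left(-50\right) = 5076 \left(-50\right) = -253800$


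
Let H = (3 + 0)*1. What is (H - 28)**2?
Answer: 625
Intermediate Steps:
H = 3 (H = 3*1 = 3)
(H - 28)**2 = (3 - 28)**2 = (-25)**2 = 625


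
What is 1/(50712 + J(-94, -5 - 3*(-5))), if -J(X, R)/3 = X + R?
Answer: 1/50964 ≈ 1.9622e-5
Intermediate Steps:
J(X, R) = -3*R - 3*X (J(X, R) = -3*(X + R) = -3*(R + X) = -3*R - 3*X)
1/(50712 + J(-94, -5 - 3*(-5))) = 1/(50712 + (-3*(-5 - 3*(-5)) - 3*(-94))) = 1/(50712 + (-3*(-5 + 15) + 282)) = 1/(50712 + (-3*10 + 282)) = 1/(50712 + (-30 + 282)) = 1/(50712 + 252) = 1/50964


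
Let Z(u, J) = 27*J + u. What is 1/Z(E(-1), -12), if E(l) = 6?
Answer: -1/318 ≈ -0.0031447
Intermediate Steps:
Z(u, J) = u + 27*J
1/Z(E(-1), -12) = 1/(6 + 27*(-12)) = 1/(6 - 324) = 1/(-318) = -1/318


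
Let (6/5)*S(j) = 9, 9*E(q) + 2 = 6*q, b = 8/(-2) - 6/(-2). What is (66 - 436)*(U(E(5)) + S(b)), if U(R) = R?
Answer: -35335/9 ≈ -3926.1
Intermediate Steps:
b = -1 (b = 8*(-½) - 6*(-½) = -4 + 3 = -1)
E(q) = -2/9 + 2*q/3 (E(q) = -2/9 + (6*q)/9 = -2/9 + 2*q/3)
S(j) = 15/2 (S(j) = (⅚)*9 = 15/2)
(66 - 436)*(U(E(5)) + S(b)) = (66 - 436)*((-2/9 + (⅔)*5) + 15/2) = -370*((-2/9 + 10/3) + 15/2) = -370*(28/9 + 15/2) = -370*191/18 = -35335/9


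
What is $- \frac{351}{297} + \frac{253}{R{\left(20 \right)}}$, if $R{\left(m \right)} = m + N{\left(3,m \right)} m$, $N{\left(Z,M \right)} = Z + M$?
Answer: $- \frac{3457}{5280} \approx -0.65473$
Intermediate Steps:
$N{\left(Z,M \right)} = M + Z$
$R{\left(m \right)} = m + m \left(3 + m\right)$ ($R{\left(m \right)} = m + \left(m + 3\right) m = m + \left(3 + m\right) m = m + m \left(3 + m\right)$)
$- \frac{351}{297} + \frac{253}{R{\left(20 \right)}} = - \frac{351}{297} + \frac{253}{20 \left(4 + 20\right)} = \left(-351\right) \frac{1}{297} + \frac{253}{20 \cdot 24} = - \frac{13}{11} + \frac{253}{480} = - \frac{3457}{5280}$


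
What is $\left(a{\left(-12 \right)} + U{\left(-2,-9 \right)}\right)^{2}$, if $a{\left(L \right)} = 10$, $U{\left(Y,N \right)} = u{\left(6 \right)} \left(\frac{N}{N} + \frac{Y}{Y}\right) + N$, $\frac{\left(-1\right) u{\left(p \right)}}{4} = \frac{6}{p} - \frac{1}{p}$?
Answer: $\frac{289}{9} \approx 32.111$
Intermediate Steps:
$u{\left(p \right)} = - \frac{20}{p}$ ($u{\left(p \right)} = - 4 \left(\frac{6}{p} - \frac{1}{p}\right) = - 4 \frac{5}{p} = - \frac{20}{p}$)
$U{\left(Y,N \right)} = - \frac{20}{3} + N$ ($U{\left(Y,N \right)} = - \frac{20}{6} \left(\frac{N}{N} + \frac{Y}{Y}\right) + N = \left(-20\right) \frac{1}{6} \left(1 + 1\right) + N = \left(- \frac{10}{3}\right) 2 + N = - \frac{20}{3} + N$)
$\left(a{\left(-12 \right)} + U{\left(-2,-9 \right)}\right)^{2} = \left(10 - \frac{47}{3}\right)^{2} = \left(- \frac{17}{3}\right)^{2} = \frac{289}{9}$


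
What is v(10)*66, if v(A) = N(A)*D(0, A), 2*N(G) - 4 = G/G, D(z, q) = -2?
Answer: -330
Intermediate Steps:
N(G) = 5/2 (N(G) = 2 + (G/G)/2 = 2 + (½)*1 = 2 + ½ = 5/2)
v(A) = -5 (v(A) = (5/2)*(-2) = -5)
v(10)*66 = -5*66 = -330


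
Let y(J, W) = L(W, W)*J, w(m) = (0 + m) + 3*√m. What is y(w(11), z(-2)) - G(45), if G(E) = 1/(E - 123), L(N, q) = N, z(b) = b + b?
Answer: -3431/78 - 12*√11 ≈ -83.787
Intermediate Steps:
z(b) = 2*b
w(m) = m + 3*√m
y(J, W) = J*W (y(J, W) = W*J = J*W)
G(E) = 1/(-123 + E)
y(w(11), z(-2)) - G(45) = (11 + 3*√11)*(2*(-2)) - 1/(-123 + 45) = (11 + 3*√11)*(-4) - 1/(-78) = (-44 - 12*√11) - 1*(-1/78) = (-44 - 12*√11) + 1/78 = -3431/78 - 12*√11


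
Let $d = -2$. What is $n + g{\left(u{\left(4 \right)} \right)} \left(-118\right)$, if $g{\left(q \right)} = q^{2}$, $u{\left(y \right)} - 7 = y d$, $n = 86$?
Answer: $-32$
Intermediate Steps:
$u{\left(y \right)} = 7 - 2 y$ ($u{\left(y \right)} = 7 + y \left(-2\right) = 7 - 2 y$)
$n + g{\left(u{\left(4 \right)} \right)} \left(-118\right) = 86 + \left(7 - 8\right)^{2} \left(-118\right) = 86 + \left(-1\right)^{2} \left(-118\right) = 86 + 1 \left(-118\right) = 86 - 118 = -32$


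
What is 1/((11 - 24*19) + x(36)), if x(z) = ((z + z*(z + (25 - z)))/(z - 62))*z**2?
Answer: -1/47101 ≈ -2.1231e-5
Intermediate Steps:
x(z) = 26*z**3/(-62 + z) (x(z) = ((z + z*25)/(-62 + z))*z**2 = ((z + 25*z)/(-62 + z))*z**2 = ((26*z)/(-62 + z))*z**2 = (26*z/(-62 + z))*z**2 = 26*z**3/(-62 + z))
1/((11 - 24*19) + x(36)) = 1/((11 - 24*19) + 26*36**3/(-62 + 36)) = 1/((11 - 456) + 26*46656/(-26)) = 1/(-445 + 26*46656*(-1/26)) = 1/(-445 - 46656) = 1/(-47101) = -1/47101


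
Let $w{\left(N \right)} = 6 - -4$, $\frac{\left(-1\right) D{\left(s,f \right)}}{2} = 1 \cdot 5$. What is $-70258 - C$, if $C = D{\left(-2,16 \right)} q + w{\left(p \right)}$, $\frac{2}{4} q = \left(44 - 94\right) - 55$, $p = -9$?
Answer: $-72368$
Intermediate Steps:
$D{\left(s,f \right)} = -10$ ($D{\left(s,f \right)} = - 2 \cdot 1 \cdot 5 = \left(-2\right) 5 = -10$)
$q = -210$ ($q = 2 \left(\left(44 - 94\right) - 55\right) = 2 \left(-50 - 55\right) = 2 \left(-105\right) = -210$)
$w{\left(N \right)} = 10$ ($w{\left(N \right)} = 6 + 4 = 10$)
$C = 2110$ ($C = \left(-10\right) \left(-210\right) + 10 = 2100 + 10 = 2110$)
$-70258 - C = -70258 - 2110 = -72368$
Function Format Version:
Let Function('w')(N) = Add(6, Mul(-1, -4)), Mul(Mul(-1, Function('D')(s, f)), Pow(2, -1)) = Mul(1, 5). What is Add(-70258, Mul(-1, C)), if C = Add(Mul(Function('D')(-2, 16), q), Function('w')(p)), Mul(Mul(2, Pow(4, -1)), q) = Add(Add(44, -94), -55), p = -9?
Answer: -72368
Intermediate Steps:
Function('D')(s, f) = -10 (Function('D')(s, f) = Mul(-2, Mul(1, 5)) = Mul(-2, 5) = -10)
q = -210 (q = Mul(2, Add(Add(44, -94), -55)) = Mul(2, Add(-50, -55)) = Mul(2, -105) = -210)
Function('w')(N) = 10 (Function('w')(N) = Add(6, 4) = 10)
C = 2110 (C = Add(Mul(-10, -210), 10) = Add(2100, 10) = 2110)
Add(-70258, Mul(-1, C)) = Add(-70258, Mul(-1, 2110)) = Add(-70258, -2110) = -72368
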